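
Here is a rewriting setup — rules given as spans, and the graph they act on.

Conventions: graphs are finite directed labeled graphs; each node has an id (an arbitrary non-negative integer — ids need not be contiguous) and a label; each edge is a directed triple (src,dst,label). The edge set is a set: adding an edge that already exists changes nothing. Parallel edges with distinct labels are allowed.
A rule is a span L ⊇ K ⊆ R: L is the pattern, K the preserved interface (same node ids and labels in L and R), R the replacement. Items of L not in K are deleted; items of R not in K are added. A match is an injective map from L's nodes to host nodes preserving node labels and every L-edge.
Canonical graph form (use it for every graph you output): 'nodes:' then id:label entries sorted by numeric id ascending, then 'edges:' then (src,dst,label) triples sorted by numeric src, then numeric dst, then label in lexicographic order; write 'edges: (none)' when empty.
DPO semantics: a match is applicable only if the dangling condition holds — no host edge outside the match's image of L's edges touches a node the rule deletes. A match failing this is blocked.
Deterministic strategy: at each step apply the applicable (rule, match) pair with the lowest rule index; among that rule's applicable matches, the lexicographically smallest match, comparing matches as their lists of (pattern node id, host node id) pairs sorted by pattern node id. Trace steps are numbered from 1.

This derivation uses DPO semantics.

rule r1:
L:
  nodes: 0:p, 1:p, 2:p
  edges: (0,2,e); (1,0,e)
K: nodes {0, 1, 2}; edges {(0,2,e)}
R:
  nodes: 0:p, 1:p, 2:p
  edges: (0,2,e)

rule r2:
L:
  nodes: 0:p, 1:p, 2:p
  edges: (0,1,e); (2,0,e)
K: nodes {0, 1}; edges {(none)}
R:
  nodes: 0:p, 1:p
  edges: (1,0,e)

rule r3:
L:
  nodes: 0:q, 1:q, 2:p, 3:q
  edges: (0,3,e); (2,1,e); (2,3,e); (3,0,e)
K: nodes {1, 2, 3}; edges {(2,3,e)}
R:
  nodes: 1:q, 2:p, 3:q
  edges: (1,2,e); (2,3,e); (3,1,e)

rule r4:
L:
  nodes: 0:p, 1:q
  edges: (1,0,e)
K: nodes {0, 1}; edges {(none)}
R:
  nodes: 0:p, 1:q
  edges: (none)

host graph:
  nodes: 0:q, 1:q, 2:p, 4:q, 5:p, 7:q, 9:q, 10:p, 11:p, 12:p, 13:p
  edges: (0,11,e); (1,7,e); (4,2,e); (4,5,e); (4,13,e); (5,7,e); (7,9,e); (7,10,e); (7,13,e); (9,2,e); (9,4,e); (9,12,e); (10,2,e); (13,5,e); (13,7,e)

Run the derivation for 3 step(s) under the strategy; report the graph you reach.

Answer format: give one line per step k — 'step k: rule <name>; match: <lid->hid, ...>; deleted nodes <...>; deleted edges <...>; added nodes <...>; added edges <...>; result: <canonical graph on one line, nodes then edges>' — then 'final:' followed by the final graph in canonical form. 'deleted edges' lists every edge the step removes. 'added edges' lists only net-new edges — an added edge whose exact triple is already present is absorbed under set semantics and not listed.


step 1: rule r4; match: 0->2, 1->4; deleted nodes (none); deleted edges (4,2,e); added nodes (none); added edges (none); result: nodes: 0:q, 1:q, 2:p, 4:q, 5:p, 7:q, 9:q, 10:p, 11:p, 12:p, 13:p edges: (0,11,e); (1,7,e); (4,5,e); (4,13,e); (5,7,e); (7,9,e); (7,10,e); (7,13,e); (9,2,e); (9,4,e); (9,12,e); (10,2,e); (13,5,e); (13,7,e)
step 2: rule r4; match: 0->2, 1->9; deleted nodes (none); deleted edges (9,2,e); added nodes (none); added edges (none); result: nodes: 0:q, 1:q, 2:p, 4:q, 5:p, 7:q, 9:q, 10:p, 11:p, 12:p, 13:p edges: (0,11,e); (1,7,e); (4,5,e); (4,13,e); (5,7,e); (7,9,e); (7,10,e); (7,13,e); (9,4,e); (9,12,e); (10,2,e); (13,5,e); (13,7,e)
step 3: rule r4; match: 0->5, 1->4; deleted nodes (none); deleted edges (4,5,e); added nodes (none); added edges (none); result: nodes: 0:q, 1:q, 2:p, 4:q, 5:p, 7:q, 9:q, 10:p, 11:p, 12:p, 13:p edges: (0,11,e); (1,7,e); (4,13,e); (5,7,e); (7,9,e); (7,10,e); (7,13,e); (9,4,e); (9,12,e); (10,2,e); (13,5,e); (13,7,e)
final:
nodes: 0:q, 1:q, 2:p, 4:q, 5:p, 7:q, 9:q, 10:p, 11:p, 12:p, 13:p
edges: (0,11,e); (1,7,e); (4,13,e); (5,7,e); (7,9,e); (7,10,e); (7,13,e); (9,4,e); (9,12,e); (10,2,e); (13,5,e); (13,7,e)


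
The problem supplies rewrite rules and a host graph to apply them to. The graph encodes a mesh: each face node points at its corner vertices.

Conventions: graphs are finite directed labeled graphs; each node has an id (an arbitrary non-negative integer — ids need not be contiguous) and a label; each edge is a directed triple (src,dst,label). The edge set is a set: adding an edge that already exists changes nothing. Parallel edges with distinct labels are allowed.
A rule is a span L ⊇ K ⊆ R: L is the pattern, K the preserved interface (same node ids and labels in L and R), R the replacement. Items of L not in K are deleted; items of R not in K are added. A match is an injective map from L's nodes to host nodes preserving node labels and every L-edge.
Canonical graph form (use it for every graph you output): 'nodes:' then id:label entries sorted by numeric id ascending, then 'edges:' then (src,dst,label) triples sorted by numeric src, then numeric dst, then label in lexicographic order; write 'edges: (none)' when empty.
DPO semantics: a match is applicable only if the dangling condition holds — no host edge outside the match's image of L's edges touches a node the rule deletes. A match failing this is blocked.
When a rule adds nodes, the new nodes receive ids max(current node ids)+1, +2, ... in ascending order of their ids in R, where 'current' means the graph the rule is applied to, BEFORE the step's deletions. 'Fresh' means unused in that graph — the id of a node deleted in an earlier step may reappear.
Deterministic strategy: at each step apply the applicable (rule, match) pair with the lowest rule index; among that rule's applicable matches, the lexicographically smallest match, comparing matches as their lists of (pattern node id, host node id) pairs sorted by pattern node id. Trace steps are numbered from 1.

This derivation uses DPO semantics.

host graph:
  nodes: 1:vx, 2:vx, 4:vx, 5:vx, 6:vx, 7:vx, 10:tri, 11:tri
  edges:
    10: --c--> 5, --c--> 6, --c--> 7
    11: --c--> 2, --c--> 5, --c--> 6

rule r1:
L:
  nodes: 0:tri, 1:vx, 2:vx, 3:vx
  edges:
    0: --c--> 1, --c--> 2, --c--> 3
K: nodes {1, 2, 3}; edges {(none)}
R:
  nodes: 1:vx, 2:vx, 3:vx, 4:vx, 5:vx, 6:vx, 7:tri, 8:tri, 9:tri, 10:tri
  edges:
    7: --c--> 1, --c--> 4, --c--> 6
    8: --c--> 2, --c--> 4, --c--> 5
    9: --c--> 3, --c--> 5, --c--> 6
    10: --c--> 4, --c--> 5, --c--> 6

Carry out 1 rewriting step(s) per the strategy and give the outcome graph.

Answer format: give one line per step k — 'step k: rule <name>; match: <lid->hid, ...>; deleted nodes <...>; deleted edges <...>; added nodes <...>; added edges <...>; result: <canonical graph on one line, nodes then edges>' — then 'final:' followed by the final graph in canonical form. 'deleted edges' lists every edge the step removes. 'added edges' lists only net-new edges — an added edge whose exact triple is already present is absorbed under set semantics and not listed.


step 1: rule r1; match: 0->10, 1->5, 2->6, 3->7; deleted nodes 10; deleted edges (10,5,c); (10,6,c); (10,7,c); added nodes 12, 13, 14, 15, 16, 17, 18; added edges (15,5,c); (15,12,c); (15,14,c); (16,6,c); (16,12,c); (16,13,c); (17,7,c); (17,13,c); (17,14,c); (18,12,c); (18,13,c); (18,14,c); result: nodes: 1:vx, 2:vx, 4:vx, 5:vx, 6:vx, 7:vx, 11:tri, 12:vx, 13:vx, 14:vx, 15:tri, 16:tri, 17:tri, 18:tri edges: (11,2,c); (11,5,c); (11,6,c); (15,5,c); (15,12,c); (15,14,c); (16,6,c); (16,12,c); (16,13,c); (17,7,c); (17,13,c); (17,14,c); (18,12,c); (18,13,c); (18,14,c)
final:
nodes: 1:vx, 2:vx, 4:vx, 5:vx, 6:vx, 7:vx, 11:tri, 12:vx, 13:vx, 14:vx, 15:tri, 16:tri, 17:tri, 18:tri
edges: (11,2,c); (11,5,c); (11,6,c); (15,5,c); (15,12,c); (15,14,c); (16,6,c); (16,12,c); (16,13,c); (17,7,c); (17,13,c); (17,14,c); (18,12,c); (18,13,c); (18,14,c)


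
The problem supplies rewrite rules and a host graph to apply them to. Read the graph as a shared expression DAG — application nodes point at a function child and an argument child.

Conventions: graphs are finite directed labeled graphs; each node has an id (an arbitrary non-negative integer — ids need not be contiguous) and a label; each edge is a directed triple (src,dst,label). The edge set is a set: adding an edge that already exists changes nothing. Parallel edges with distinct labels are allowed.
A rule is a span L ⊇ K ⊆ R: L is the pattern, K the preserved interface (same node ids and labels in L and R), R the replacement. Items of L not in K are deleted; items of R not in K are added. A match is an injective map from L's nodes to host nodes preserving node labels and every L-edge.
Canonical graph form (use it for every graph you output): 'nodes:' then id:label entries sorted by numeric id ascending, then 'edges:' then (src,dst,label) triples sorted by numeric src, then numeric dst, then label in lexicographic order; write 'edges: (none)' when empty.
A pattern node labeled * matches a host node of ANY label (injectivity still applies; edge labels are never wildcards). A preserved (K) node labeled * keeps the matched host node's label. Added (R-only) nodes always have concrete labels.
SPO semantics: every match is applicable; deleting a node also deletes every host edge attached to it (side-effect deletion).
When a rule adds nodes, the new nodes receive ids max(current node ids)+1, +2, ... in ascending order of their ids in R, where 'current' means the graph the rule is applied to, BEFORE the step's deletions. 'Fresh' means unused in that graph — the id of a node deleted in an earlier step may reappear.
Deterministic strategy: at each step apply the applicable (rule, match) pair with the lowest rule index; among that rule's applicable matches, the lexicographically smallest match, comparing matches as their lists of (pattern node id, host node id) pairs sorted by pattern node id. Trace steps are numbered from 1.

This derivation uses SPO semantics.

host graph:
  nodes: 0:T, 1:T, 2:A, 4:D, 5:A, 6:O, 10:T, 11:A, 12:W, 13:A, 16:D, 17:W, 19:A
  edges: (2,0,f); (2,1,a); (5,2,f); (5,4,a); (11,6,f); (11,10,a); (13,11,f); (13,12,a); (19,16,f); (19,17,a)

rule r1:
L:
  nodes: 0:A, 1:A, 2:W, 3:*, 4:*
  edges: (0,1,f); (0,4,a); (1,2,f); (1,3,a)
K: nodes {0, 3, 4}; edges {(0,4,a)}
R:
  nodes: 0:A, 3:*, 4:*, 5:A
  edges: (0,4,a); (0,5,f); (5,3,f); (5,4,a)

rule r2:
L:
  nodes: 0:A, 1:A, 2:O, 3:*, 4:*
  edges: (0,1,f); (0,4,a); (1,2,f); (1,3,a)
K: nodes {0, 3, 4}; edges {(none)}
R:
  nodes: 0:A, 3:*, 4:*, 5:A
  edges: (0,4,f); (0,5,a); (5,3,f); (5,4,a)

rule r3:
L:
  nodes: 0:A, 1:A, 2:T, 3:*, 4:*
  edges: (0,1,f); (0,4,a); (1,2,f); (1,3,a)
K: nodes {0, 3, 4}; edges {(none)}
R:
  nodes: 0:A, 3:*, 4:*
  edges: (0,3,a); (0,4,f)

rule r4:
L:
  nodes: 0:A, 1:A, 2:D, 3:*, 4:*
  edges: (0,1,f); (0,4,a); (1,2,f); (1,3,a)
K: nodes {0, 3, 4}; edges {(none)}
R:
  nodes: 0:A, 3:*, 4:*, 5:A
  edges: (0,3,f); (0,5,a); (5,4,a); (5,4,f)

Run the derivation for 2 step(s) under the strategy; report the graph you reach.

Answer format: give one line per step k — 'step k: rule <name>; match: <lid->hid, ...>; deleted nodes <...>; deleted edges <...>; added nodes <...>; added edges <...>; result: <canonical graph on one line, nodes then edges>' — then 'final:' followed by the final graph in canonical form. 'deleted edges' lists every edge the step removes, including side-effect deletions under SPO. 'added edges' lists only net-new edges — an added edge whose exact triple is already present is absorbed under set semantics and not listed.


step 1: rule r2; match: 0->13, 1->11, 2->6, 3->10, 4->12; deleted nodes 6, 11; deleted edges (11,6,f); (11,10,a); (13,11,f); (13,12,a); added nodes 20; added edges (13,12,f); (13,20,a); (20,10,f); (20,12,a); result: nodes: 0:T, 1:T, 2:A, 4:D, 5:A, 10:T, 12:W, 13:A, 16:D, 17:W, 19:A, 20:A edges: (2,0,f); (2,1,a); (5,2,f); (5,4,a); (13,12,f); (13,20,a); (19,16,f); (19,17,a); (20,10,f); (20,12,a)
step 2: rule r3; match: 0->5, 1->2, 2->0, 3->1, 4->4; deleted nodes 0, 2; deleted edges (2,0,f); (2,1,a); (5,2,f); (5,4,a); added nodes (none); added edges (5,1,a); (5,4,f); result: nodes: 1:T, 4:D, 5:A, 10:T, 12:W, 13:A, 16:D, 17:W, 19:A, 20:A edges: (5,1,a); (5,4,f); (13,12,f); (13,20,a); (19,16,f); (19,17,a); (20,10,f); (20,12,a)
final:
nodes: 1:T, 4:D, 5:A, 10:T, 12:W, 13:A, 16:D, 17:W, 19:A, 20:A
edges: (5,1,a); (5,4,f); (13,12,f); (13,20,a); (19,16,f); (19,17,a); (20,10,f); (20,12,a)


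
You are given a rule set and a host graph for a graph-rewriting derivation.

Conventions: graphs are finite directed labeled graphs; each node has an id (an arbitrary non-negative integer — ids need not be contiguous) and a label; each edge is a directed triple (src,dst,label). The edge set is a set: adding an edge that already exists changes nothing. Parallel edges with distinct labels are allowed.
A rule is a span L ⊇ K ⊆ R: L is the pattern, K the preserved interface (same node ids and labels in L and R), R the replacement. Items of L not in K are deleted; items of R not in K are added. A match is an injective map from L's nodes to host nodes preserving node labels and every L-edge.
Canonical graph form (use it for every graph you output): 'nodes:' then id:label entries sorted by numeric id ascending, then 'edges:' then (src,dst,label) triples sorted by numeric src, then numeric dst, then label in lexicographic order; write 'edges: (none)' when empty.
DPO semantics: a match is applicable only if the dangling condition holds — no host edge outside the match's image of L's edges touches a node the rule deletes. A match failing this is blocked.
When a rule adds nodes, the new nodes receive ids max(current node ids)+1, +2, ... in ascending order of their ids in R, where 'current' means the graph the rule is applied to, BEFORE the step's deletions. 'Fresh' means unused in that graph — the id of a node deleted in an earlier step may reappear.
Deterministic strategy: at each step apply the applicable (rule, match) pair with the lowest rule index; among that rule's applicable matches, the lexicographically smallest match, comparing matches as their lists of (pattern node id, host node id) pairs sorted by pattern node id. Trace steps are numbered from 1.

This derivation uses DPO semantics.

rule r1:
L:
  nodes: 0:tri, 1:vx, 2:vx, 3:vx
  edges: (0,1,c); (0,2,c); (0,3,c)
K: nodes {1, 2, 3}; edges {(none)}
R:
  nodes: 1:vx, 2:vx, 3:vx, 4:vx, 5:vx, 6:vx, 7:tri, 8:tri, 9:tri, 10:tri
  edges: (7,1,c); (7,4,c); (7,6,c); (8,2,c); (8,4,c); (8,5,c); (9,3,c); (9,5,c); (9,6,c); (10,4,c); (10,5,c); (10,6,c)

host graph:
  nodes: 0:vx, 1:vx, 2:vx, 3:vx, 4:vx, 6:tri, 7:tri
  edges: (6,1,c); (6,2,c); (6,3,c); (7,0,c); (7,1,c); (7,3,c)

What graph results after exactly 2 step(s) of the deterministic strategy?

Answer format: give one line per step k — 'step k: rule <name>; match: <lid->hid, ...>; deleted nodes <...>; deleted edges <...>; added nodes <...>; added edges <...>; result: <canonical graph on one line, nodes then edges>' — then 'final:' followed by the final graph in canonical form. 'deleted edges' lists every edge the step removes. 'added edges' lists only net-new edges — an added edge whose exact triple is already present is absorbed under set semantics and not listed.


step 1: rule r1; match: 0->6, 1->1, 2->2, 3->3; deleted nodes 6; deleted edges (6,1,c); (6,2,c); (6,3,c); added nodes 8, 9, 10, 11, 12, 13, 14; added edges (11,1,c); (11,8,c); (11,10,c); (12,2,c); (12,8,c); (12,9,c); (13,3,c); (13,9,c); (13,10,c); (14,8,c); (14,9,c); (14,10,c); result: nodes: 0:vx, 1:vx, 2:vx, 3:vx, 4:vx, 7:tri, 8:vx, 9:vx, 10:vx, 11:tri, 12:tri, 13:tri, 14:tri edges: (7,0,c); (7,1,c); (7,3,c); (11,1,c); (11,8,c); (11,10,c); (12,2,c); (12,8,c); (12,9,c); (13,3,c); (13,9,c); (13,10,c); (14,8,c); (14,9,c); (14,10,c)
step 2: rule r1; match: 0->7, 1->0, 2->1, 3->3; deleted nodes 7; deleted edges (7,0,c); (7,1,c); (7,3,c); added nodes 15, 16, 17, 18, 19, 20, 21; added edges (18,0,c); (18,15,c); (18,17,c); (19,1,c); (19,15,c); (19,16,c); (20,3,c); (20,16,c); (20,17,c); (21,15,c); (21,16,c); (21,17,c); result: nodes: 0:vx, 1:vx, 2:vx, 3:vx, 4:vx, 8:vx, 9:vx, 10:vx, 11:tri, 12:tri, 13:tri, 14:tri, 15:vx, 16:vx, 17:vx, 18:tri, 19:tri, 20:tri, 21:tri edges: (11,1,c); (11,8,c); (11,10,c); (12,2,c); (12,8,c); (12,9,c); (13,3,c); (13,9,c); (13,10,c); (14,8,c); (14,9,c); (14,10,c); (18,0,c); (18,15,c); (18,17,c); (19,1,c); (19,15,c); (19,16,c); (20,3,c); (20,16,c); (20,17,c); (21,15,c); (21,16,c); (21,17,c)
final:
nodes: 0:vx, 1:vx, 2:vx, 3:vx, 4:vx, 8:vx, 9:vx, 10:vx, 11:tri, 12:tri, 13:tri, 14:tri, 15:vx, 16:vx, 17:vx, 18:tri, 19:tri, 20:tri, 21:tri
edges: (11,1,c); (11,8,c); (11,10,c); (12,2,c); (12,8,c); (12,9,c); (13,3,c); (13,9,c); (13,10,c); (14,8,c); (14,9,c); (14,10,c); (18,0,c); (18,15,c); (18,17,c); (19,1,c); (19,15,c); (19,16,c); (20,3,c); (20,16,c); (20,17,c); (21,15,c); (21,16,c); (21,17,c)


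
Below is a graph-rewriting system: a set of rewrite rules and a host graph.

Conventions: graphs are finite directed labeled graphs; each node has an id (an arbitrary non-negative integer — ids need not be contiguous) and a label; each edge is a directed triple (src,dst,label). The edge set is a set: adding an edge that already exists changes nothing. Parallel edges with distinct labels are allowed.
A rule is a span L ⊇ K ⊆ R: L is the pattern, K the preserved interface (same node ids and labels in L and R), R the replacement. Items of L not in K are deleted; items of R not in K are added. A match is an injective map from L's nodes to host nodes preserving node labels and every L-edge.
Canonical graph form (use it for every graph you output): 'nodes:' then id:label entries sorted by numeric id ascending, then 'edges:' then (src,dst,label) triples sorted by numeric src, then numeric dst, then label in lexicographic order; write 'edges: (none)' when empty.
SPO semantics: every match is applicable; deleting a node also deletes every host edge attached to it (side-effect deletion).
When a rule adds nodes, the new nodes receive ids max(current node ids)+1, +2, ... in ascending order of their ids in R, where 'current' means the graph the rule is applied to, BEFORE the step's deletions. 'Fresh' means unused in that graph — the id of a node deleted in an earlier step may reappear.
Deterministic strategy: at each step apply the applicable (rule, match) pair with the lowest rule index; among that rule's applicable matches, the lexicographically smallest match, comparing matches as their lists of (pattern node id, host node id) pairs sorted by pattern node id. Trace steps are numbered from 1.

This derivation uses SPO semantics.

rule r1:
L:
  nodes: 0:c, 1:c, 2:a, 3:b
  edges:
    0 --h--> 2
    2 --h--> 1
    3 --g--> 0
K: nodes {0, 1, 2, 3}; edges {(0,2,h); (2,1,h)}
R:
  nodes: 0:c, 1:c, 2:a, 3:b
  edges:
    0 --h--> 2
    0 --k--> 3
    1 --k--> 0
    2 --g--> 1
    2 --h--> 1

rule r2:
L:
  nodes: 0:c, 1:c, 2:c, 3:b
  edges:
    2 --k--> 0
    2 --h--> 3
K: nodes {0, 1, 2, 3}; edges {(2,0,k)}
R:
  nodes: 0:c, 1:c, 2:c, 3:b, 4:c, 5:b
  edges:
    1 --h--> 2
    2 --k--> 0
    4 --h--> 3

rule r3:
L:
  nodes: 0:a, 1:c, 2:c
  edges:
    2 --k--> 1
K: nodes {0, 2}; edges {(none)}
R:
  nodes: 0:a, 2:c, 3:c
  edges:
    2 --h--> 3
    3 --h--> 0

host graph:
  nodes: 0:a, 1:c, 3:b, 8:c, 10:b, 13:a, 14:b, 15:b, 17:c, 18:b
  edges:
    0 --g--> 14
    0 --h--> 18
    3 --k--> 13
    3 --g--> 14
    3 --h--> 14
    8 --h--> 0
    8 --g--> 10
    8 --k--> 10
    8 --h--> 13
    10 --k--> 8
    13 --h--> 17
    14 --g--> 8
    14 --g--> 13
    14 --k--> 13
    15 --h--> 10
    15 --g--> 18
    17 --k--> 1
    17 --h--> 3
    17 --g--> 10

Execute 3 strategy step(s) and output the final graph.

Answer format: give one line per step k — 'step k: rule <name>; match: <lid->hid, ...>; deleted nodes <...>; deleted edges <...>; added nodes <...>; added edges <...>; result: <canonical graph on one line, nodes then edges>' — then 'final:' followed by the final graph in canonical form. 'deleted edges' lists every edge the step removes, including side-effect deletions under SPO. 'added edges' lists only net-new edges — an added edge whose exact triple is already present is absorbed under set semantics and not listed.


step 1: rule r1; match: 0->8, 1->17, 2->13, 3->14; deleted nodes (none); deleted edges (14,8,g); added nodes (none); added edges (8,14,k); (13,17,g); (17,8,k); result: nodes: 0:a, 1:c, 3:b, 8:c, 10:b, 13:a, 14:b, 15:b, 17:c, 18:b edges: (0,14,g); (0,18,h); (3,13,k); (3,14,g); (3,14,h); (8,0,h); (8,10,g); (8,10,k); (8,13,h); (8,14,k); (10,8,k); (13,17,g); (13,17,h); (14,13,g); (14,13,k); (15,10,h); (15,18,g); (17,1,k); (17,3,h); (17,8,k); (17,10,g)
step 2: rule r2; match: 0->1, 1->8, 2->17, 3->3; deleted nodes (none); deleted edges (17,3,h); added nodes 19, 20; added edges (8,17,h); (19,3,h); result: nodes: 0:a, 1:c, 3:b, 8:c, 10:b, 13:a, 14:b, 15:b, 17:c, 18:b, 19:c, 20:b edges: (0,14,g); (0,18,h); (3,13,k); (3,14,g); (3,14,h); (8,0,h); (8,10,g); (8,10,k); (8,13,h); (8,14,k); (8,17,h); (10,8,k); (13,17,g); (13,17,h); (14,13,g); (14,13,k); (15,10,h); (15,18,g); (17,1,k); (17,8,k); (17,10,g); (19,3,h)
step 3: rule r3; match: 0->0, 1->1, 2->17; deleted nodes 1; deleted edges (17,1,k); added nodes 21; added edges (17,21,h); (21,0,h); result: nodes: 0:a, 3:b, 8:c, 10:b, 13:a, 14:b, 15:b, 17:c, 18:b, 19:c, 20:b, 21:c edges: (0,14,g); (0,18,h); (3,13,k); (3,14,g); (3,14,h); (8,0,h); (8,10,g); (8,10,k); (8,13,h); (8,14,k); (8,17,h); (10,8,k); (13,17,g); (13,17,h); (14,13,g); (14,13,k); (15,10,h); (15,18,g); (17,8,k); (17,10,g); (17,21,h); (19,3,h); (21,0,h)
final:
nodes: 0:a, 3:b, 8:c, 10:b, 13:a, 14:b, 15:b, 17:c, 18:b, 19:c, 20:b, 21:c
edges: (0,14,g); (0,18,h); (3,13,k); (3,14,g); (3,14,h); (8,0,h); (8,10,g); (8,10,k); (8,13,h); (8,14,k); (8,17,h); (10,8,k); (13,17,g); (13,17,h); (14,13,g); (14,13,k); (15,10,h); (15,18,g); (17,8,k); (17,10,g); (17,21,h); (19,3,h); (21,0,h)


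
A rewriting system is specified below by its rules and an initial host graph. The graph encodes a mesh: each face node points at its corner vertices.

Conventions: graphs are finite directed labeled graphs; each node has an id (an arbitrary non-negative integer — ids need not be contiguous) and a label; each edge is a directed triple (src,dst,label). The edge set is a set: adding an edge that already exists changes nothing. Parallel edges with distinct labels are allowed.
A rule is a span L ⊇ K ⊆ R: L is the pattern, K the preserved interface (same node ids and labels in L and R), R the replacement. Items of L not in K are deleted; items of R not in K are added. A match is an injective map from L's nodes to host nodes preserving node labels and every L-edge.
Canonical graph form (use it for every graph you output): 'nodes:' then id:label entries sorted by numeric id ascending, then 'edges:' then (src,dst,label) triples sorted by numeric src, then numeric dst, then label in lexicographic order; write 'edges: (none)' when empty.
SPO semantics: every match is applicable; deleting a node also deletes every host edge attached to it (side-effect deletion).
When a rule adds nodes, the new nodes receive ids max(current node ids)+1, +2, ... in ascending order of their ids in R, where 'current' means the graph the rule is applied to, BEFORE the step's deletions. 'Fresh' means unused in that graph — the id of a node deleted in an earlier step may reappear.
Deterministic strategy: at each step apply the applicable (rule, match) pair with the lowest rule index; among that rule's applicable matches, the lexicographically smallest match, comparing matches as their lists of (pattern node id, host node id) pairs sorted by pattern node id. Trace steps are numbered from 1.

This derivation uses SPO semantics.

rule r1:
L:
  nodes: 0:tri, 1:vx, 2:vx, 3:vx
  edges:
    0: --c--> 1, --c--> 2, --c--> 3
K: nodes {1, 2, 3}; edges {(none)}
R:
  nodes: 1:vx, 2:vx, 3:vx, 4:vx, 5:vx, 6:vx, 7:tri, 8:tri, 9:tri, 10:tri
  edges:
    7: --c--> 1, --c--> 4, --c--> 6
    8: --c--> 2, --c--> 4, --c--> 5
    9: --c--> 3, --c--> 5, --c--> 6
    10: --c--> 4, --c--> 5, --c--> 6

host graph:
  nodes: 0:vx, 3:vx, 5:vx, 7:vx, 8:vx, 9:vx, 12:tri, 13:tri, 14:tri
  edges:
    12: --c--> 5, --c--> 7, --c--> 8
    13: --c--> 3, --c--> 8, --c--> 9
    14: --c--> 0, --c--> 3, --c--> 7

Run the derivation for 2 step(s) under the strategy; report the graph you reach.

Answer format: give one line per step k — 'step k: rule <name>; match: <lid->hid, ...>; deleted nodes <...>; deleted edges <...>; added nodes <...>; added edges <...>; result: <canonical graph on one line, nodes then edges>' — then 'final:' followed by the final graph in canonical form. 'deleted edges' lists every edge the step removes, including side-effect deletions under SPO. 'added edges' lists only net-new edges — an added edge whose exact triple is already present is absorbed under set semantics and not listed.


step 1: rule r1; match: 0->12, 1->5, 2->7, 3->8; deleted nodes 12; deleted edges (12,5,c); (12,7,c); (12,8,c); added nodes 15, 16, 17, 18, 19, 20, 21; added edges (18,5,c); (18,15,c); (18,17,c); (19,7,c); (19,15,c); (19,16,c); (20,8,c); (20,16,c); (20,17,c); (21,15,c); (21,16,c); (21,17,c); result: nodes: 0:vx, 3:vx, 5:vx, 7:vx, 8:vx, 9:vx, 13:tri, 14:tri, 15:vx, 16:vx, 17:vx, 18:tri, 19:tri, 20:tri, 21:tri edges: (13,3,c); (13,8,c); (13,9,c); (14,0,c); (14,3,c); (14,7,c); (18,5,c); (18,15,c); (18,17,c); (19,7,c); (19,15,c); (19,16,c); (20,8,c); (20,16,c); (20,17,c); (21,15,c); (21,16,c); (21,17,c)
step 2: rule r1; match: 0->13, 1->3, 2->8, 3->9; deleted nodes 13; deleted edges (13,3,c); (13,8,c); (13,9,c); added nodes 22, 23, 24, 25, 26, 27, 28; added edges (25,3,c); (25,22,c); (25,24,c); (26,8,c); (26,22,c); (26,23,c); (27,9,c); (27,23,c); (27,24,c); (28,22,c); (28,23,c); (28,24,c); result: nodes: 0:vx, 3:vx, 5:vx, 7:vx, 8:vx, 9:vx, 14:tri, 15:vx, 16:vx, 17:vx, 18:tri, 19:tri, 20:tri, 21:tri, 22:vx, 23:vx, 24:vx, 25:tri, 26:tri, 27:tri, 28:tri edges: (14,0,c); (14,3,c); (14,7,c); (18,5,c); (18,15,c); (18,17,c); (19,7,c); (19,15,c); (19,16,c); (20,8,c); (20,16,c); (20,17,c); (21,15,c); (21,16,c); (21,17,c); (25,3,c); (25,22,c); (25,24,c); (26,8,c); (26,22,c); (26,23,c); (27,9,c); (27,23,c); (27,24,c); (28,22,c); (28,23,c); (28,24,c)
final:
nodes: 0:vx, 3:vx, 5:vx, 7:vx, 8:vx, 9:vx, 14:tri, 15:vx, 16:vx, 17:vx, 18:tri, 19:tri, 20:tri, 21:tri, 22:vx, 23:vx, 24:vx, 25:tri, 26:tri, 27:tri, 28:tri
edges: (14,0,c); (14,3,c); (14,7,c); (18,5,c); (18,15,c); (18,17,c); (19,7,c); (19,15,c); (19,16,c); (20,8,c); (20,16,c); (20,17,c); (21,15,c); (21,16,c); (21,17,c); (25,3,c); (25,22,c); (25,24,c); (26,8,c); (26,22,c); (26,23,c); (27,9,c); (27,23,c); (27,24,c); (28,22,c); (28,23,c); (28,24,c)


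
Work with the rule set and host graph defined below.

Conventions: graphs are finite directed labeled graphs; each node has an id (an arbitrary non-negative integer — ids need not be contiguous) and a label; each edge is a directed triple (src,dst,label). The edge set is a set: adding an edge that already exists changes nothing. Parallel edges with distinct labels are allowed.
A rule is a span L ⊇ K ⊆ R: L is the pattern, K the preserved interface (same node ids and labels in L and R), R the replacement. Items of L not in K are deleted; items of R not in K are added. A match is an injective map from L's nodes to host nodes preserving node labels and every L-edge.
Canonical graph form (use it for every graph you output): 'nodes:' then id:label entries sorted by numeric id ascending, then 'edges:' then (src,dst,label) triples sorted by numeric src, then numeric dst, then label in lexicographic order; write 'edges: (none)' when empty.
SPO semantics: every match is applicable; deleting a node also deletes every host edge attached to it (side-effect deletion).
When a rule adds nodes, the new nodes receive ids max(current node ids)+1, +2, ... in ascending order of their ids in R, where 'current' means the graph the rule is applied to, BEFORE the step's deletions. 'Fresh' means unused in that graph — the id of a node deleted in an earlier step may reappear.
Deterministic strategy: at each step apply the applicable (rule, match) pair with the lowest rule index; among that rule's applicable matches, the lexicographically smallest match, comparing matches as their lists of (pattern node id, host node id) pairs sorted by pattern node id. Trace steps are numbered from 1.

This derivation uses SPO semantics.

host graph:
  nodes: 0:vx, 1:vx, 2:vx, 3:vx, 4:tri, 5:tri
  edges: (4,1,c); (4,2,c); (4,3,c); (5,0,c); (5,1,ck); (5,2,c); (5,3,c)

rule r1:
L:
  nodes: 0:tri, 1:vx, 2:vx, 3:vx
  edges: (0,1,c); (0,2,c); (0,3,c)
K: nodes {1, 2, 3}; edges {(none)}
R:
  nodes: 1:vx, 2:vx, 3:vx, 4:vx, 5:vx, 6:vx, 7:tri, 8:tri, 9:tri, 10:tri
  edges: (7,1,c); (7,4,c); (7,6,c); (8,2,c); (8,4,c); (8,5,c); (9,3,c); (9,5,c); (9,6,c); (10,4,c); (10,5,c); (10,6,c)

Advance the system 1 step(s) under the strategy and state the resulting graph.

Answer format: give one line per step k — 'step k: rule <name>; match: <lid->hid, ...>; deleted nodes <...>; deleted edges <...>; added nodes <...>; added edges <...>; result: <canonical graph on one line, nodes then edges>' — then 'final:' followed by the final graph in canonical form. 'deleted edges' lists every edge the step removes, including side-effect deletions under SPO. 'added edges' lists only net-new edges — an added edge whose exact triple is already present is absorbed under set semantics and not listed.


step 1: rule r1; match: 0->4, 1->1, 2->2, 3->3; deleted nodes 4; deleted edges (4,1,c); (4,2,c); (4,3,c); added nodes 6, 7, 8, 9, 10, 11, 12; added edges (9,1,c); (9,6,c); (9,8,c); (10,2,c); (10,6,c); (10,7,c); (11,3,c); (11,7,c); (11,8,c); (12,6,c); (12,7,c); (12,8,c); result: nodes: 0:vx, 1:vx, 2:vx, 3:vx, 5:tri, 6:vx, 7:vx, 8:vx, 9:tri, 10:tri, 11:tri, 12:tri edges: (5,0,c); (5,1,ck); (5,2,c); (5,3,c); (9,1,c); (9,6,c); (9,8,c); (10,2,c); (10,6,c); (10,7,c); (11,3,c); (11,7,c); (11,8,c); (12,6,c); (12,7,c); (12,8,c)
final:
nodes: 0:vx, 1:vx, 2:vx, 3:vx, 5:tri, 6:vx, 7:vx, 8:vx, 9:tri, 10:tri, 11:tri, 12:tri
edges: (5,0,c); (5,1,ck); (5,2,c); (5,3,c); (9,1,c); (9,6,c); (9,8,c); (10,2,c); (10,6,c); (10,7,c); (11,3,c); (11,7,c); (11,8,c); (12,6,c); (12,7,c); (12,8,c)


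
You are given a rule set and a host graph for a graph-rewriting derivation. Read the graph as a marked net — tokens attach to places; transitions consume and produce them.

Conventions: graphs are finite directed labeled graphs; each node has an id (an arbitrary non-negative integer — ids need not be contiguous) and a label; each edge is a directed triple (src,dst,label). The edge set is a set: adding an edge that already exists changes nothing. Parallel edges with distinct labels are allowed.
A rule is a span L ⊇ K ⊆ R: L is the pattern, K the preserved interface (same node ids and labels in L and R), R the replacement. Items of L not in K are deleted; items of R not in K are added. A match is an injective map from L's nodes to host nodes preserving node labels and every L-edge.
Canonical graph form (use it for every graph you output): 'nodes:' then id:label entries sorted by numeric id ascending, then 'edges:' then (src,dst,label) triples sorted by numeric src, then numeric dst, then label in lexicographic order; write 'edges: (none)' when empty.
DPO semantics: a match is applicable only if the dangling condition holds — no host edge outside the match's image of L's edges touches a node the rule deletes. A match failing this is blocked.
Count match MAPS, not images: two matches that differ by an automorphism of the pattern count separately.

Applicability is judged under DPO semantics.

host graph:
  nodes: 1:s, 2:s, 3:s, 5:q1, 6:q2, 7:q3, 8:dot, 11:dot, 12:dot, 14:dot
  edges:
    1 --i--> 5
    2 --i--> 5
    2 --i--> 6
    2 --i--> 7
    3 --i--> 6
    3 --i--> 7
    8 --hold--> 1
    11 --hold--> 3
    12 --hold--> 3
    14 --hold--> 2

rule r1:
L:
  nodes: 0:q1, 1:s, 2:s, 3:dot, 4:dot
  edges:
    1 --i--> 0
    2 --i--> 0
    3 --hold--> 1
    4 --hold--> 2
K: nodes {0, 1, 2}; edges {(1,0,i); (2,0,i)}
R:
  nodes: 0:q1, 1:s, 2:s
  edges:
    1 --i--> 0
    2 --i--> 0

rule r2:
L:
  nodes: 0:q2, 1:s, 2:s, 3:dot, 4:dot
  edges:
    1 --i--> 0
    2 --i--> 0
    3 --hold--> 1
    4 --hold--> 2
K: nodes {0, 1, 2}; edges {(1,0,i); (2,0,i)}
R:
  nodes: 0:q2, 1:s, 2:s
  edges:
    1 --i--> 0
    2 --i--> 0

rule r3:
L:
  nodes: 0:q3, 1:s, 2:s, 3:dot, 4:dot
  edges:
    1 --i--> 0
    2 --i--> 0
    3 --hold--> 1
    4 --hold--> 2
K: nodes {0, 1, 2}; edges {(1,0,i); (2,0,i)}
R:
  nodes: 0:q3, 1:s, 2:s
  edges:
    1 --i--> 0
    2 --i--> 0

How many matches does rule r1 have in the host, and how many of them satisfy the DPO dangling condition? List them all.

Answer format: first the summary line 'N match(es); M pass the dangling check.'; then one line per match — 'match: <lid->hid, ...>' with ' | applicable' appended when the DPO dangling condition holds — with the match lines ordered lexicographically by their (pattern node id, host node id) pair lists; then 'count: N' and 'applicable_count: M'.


2 match(es); 2 pass the dangling check.
match: 0->5, 1->1, 2->2, 3->8, 4->14 | applicable
match: 0->5, 1->2, 2->1, 3->14, 4->8 | applicable
count: 2
applicable_count: 2


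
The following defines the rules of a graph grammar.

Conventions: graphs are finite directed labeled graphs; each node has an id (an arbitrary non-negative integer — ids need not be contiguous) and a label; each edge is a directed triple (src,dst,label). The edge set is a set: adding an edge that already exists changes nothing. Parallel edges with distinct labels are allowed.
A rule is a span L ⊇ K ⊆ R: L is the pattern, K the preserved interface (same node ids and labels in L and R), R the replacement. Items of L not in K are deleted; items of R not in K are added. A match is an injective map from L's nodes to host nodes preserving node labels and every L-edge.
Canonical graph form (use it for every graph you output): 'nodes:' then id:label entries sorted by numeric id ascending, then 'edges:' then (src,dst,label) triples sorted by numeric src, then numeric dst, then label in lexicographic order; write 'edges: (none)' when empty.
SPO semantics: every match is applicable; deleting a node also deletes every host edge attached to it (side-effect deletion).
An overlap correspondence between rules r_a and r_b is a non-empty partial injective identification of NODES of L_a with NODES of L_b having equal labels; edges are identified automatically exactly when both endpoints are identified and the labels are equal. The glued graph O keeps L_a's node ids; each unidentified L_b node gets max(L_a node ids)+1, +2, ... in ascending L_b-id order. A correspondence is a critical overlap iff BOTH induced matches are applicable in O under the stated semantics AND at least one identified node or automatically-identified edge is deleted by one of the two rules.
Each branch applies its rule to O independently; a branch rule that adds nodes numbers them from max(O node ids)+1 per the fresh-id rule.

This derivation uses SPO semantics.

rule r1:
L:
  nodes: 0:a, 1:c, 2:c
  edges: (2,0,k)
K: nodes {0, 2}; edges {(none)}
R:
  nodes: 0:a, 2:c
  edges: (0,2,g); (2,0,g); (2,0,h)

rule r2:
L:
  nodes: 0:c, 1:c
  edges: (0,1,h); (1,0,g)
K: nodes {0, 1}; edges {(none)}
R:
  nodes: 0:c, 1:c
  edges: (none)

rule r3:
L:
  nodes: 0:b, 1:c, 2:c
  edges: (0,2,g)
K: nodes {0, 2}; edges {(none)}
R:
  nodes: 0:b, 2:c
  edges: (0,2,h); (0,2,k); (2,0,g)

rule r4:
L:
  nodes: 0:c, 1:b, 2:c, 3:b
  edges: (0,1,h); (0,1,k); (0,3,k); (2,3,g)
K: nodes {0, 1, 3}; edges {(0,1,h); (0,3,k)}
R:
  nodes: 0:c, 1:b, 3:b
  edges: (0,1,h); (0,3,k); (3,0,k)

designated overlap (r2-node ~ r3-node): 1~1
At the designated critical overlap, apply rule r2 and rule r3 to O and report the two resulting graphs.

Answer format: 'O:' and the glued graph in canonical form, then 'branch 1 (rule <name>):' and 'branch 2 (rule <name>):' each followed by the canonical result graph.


O:
nodes: 0:c, 1:c, 2:b, 3:c
edges: (0,1,h); (1,0,g); (2,3,g)
branch 1 (rule r2):
nodes: 0:c, 1:c, 2:b, 3:c
edges: (2,3,g)
branch 2 (rule r3):
nodes: 0:c, 2:b, 3:c
edges: (2,3,h); (2,3,k); (3,2,g)


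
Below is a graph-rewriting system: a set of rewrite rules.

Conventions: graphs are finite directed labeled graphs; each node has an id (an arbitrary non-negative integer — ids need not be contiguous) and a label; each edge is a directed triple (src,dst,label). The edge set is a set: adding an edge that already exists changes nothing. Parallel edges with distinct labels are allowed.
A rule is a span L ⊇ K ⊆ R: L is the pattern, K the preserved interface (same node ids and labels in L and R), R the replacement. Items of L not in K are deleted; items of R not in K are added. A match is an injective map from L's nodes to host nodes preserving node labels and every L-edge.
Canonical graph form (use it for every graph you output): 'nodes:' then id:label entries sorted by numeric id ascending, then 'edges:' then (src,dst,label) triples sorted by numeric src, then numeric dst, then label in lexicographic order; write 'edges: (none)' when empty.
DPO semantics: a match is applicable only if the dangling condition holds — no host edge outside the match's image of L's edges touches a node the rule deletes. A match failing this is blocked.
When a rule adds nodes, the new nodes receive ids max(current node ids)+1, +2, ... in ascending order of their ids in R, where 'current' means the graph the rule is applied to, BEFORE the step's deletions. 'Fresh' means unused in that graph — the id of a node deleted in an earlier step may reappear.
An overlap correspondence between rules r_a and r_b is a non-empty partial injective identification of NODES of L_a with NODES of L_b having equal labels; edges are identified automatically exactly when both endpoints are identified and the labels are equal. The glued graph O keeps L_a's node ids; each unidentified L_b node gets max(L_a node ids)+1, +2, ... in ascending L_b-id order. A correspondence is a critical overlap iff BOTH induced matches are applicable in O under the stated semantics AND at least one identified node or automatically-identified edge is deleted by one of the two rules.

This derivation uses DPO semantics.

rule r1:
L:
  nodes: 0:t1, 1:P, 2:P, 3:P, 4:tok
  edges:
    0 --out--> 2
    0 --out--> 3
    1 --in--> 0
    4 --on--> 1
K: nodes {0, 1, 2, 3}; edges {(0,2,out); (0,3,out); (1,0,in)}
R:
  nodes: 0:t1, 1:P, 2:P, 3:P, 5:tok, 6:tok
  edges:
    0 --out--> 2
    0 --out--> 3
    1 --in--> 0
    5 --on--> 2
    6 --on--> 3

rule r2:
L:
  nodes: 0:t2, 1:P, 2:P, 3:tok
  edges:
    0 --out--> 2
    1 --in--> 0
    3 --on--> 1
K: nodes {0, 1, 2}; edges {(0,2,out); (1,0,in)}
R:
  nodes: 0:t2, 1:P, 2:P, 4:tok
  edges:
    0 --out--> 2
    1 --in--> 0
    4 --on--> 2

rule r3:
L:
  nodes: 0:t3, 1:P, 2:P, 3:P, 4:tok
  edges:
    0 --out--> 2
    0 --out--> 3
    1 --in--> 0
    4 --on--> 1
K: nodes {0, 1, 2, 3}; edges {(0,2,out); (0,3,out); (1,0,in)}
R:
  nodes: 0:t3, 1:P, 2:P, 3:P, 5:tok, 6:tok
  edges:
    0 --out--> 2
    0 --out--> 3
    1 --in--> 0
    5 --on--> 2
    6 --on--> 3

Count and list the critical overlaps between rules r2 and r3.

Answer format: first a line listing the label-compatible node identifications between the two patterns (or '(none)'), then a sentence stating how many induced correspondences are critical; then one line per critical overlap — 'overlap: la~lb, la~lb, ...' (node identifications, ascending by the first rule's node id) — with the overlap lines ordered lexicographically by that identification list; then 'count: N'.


label-compatible node identifications between L(r2) and L(r3): 1~1, 1~2, 1~3, 2~1, 2~2, 2~3, 3~4
3 of the induced correspondences are critical overlaps of r2 and r3.
overlap: 1~1, 2~2, 3~4
overlap: 1~1, 2~3, 3~4
overlap: 1~1, 3~4
count: 3


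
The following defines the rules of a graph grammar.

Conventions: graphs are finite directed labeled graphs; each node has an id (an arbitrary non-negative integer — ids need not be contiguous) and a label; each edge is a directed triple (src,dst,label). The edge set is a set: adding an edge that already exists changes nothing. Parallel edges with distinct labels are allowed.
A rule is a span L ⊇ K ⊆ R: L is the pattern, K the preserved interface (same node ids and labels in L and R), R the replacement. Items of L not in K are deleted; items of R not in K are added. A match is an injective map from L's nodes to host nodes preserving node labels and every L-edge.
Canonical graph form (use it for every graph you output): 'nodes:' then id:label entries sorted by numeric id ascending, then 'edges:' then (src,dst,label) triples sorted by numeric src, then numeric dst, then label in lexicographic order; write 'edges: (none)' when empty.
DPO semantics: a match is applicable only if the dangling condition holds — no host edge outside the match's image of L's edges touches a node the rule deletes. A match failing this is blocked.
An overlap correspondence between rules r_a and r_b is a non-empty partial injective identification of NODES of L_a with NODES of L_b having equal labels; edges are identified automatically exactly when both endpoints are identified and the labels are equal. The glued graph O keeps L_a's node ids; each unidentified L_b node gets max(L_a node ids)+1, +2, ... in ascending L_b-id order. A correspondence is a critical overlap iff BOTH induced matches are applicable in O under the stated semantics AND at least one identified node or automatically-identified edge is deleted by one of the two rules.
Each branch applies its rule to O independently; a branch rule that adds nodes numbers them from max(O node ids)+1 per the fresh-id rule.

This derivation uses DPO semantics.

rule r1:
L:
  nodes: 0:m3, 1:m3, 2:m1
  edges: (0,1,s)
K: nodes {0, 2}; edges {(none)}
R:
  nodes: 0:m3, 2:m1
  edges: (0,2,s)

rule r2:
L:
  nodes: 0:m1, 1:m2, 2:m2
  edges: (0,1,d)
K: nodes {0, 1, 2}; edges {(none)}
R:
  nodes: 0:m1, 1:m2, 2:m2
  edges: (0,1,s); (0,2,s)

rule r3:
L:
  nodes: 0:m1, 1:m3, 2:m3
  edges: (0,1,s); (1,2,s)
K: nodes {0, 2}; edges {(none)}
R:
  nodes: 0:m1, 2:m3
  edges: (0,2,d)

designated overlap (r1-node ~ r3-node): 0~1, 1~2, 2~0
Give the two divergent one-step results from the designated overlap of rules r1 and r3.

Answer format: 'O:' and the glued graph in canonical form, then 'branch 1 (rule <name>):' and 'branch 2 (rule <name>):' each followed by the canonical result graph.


O:
nodes: 0:m3, 1:m3, 2:m1
edges: (0,1,s); (2,0,s)
branch 1 (rule r1):
nodes: 0:m3, 2:m1
edges: (0,2,s); (2,0,s)
branch 2 (rule r3):
nodes: 1:m3, 2:m1
edges: (2,1,d)
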